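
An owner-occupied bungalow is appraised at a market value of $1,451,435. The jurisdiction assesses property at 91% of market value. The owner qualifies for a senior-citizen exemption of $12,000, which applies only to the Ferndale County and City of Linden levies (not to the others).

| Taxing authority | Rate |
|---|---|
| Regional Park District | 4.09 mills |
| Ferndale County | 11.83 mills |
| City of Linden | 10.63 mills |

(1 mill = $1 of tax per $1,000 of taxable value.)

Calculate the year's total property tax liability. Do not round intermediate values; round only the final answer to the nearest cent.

$34,797.88

Assessed value = $1,451,435 × 0.91 = $1,320,805.85
Regional Park District: $1,320,805.85 × 0.00409 = $5,402.0959265
Ferndale County: ($1,320,805.85 − $12,000) × 0.01183 = $1,308,805.85 × 0.01183 = $15,483.1732055
City of Linden: ($1,320,805.85 − $12,000) × 0.01063 = $1,308,805.85 × 0.01063 = $13,912.6061855
Total = $34,797.8753175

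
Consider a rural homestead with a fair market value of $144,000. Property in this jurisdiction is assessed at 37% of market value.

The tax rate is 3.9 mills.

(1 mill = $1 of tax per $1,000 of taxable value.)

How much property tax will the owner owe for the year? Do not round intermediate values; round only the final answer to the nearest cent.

Assessed value = $144,000 × 0.37 = $53,280
Tax = $53,280 × 0.0039 = $207.792

$207.79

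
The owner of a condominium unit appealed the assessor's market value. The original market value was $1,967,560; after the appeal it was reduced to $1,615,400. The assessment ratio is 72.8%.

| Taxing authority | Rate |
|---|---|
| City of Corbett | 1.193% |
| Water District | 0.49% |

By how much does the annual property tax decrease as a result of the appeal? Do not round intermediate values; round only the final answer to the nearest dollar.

Old assessed value = $1,967,560 × 0.728 = $1,432,383.68
New assessed value = $1,615,400 × 0.728 = $1,176,011.2
Combined rate = 0.01193 + 0.0049 = 0.01683
Old tax = $1,432,383.68 × 0.01683 = $24,107.0173344
New tax = $1,176,011.2 × 0.01683 = $19,792.268496
Reduction = $24,107.0173344 − $19,792.268496 = $4,314.7488384

$4,315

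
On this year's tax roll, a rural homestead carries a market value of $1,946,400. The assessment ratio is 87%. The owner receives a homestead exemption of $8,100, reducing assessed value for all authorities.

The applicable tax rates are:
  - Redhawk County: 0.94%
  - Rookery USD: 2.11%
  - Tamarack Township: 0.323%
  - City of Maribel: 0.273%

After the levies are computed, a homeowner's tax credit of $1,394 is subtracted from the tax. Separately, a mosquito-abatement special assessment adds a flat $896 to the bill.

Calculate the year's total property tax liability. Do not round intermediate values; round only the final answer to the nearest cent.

Assessed value = $1,946,400 × 0.87 = $1,693,368
Taxable value = $1,693,368 − $8,100 = $1,685,268
Redhawk County: $1,685,268 × 0.0094 = $15,841.5192
Rookery USD: $1,685,268 × 0.0211 = $35,559.1548
Tamarack Township: $1,685,268 × 0.00323 = $5,443.41564
City of Maribel: $1,685,268 × 0.00273 = $4,600.78164
Levies subtotal = $61,444.87128
After credit = $61,444.87128 − $1,394 = $60,050.87128
Total = $60,050.87128 + $896 = $60,946.87128

$60,946.87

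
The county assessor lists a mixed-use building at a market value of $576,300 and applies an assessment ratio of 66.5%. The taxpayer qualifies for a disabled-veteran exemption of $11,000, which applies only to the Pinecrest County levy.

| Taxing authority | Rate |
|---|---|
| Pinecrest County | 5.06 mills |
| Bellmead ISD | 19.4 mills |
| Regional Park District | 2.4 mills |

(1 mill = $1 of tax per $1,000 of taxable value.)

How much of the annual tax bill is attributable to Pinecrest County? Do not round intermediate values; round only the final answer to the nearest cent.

Assessed value = $576,300 × 0.665 = $383,239.5
Pinecrest County taxable value = $383,239.5 − $11,000 = $372,239.5
Pinecrest County levy = $372,239.5 × 0.00506 = $1,883.53187

$1,883.53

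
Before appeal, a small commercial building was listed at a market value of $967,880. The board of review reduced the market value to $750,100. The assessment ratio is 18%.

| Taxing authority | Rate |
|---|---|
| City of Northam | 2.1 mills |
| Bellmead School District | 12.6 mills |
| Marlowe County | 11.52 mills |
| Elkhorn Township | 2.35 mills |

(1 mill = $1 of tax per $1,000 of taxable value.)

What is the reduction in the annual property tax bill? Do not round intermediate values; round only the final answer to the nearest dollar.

Old assessed value = $967,880 × 0.18 = $174,218.4
New assessed value = $750,100 × 0.18 = $135,018
Combined rate = 0.0021 + 0.0126 + 0.01152 + 0.00235 = 0.02857
Old tax = $174,218.4 × 0.02857 = $4,977.419688
New tax = $135,018 × 0.02857 = $3,857.46426
Reduction = $4,977.419688 − $3,857.46426 = $1,119.955428

$1,120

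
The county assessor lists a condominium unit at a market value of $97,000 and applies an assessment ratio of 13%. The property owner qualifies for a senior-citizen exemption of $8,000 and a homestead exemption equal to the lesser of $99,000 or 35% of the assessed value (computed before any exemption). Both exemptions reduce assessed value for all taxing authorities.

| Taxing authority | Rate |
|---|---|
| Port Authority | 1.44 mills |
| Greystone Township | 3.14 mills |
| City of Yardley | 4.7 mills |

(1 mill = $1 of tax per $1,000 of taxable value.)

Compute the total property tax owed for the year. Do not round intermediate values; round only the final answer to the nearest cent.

Assessed value = $97,000 × 0.13 = $12,610
Homestead exemption = min($99,000, 35% × $12,610) = min($99,000, $4,413.5) = $4,413.5 (percentage binds)
Taxable value = $12,610 − $8,000 − $4,413.5 = $196.5
Port Authority: $196.5 × 0.00144 = $0.28296
Greystone Township: $196.5 × 0.00314 = $0.61701
City of Yardley: $196.5 × 0.0047 = $0.92355
Total = $1.82352

$1.82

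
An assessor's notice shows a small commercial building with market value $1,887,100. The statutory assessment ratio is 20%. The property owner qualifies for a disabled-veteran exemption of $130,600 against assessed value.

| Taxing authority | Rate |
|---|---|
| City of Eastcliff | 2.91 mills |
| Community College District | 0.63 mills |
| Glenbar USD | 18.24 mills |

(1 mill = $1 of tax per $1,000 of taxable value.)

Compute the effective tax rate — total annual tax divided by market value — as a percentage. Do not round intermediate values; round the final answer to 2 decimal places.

0.28%

Assessed value = $1,887,100 × 0.2 = $377,420
Taxable value = $377,420 − $130,600 = $246,820
City of Eastcliff: $246,820 × 0.00291 = $718.2462
Community College District: $246,820 × 0.00063 = $155.4966
Glenbar USD: $246,820 × 0.01824 = $4,501.9968
Total tax = $5,375.7396
Effective rate = $5,375.7396 ÷ $1,887,100 = 0.28% of market value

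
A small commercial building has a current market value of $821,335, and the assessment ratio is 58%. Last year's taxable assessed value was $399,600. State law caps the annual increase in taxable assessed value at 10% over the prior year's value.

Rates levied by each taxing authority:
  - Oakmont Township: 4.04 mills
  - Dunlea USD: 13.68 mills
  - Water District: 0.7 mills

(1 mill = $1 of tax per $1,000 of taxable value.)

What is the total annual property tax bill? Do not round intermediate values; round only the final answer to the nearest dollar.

$8,097

Uncapped assessed value = $821,335 × 0.58 = $476,374.3
Cap limit = $399,600 × 1.1 = $439,560
Taxable assessed value = min($476,374.3, $439,560) = $439,560 (cap binds)
Oakmont Township: $439,560 × 0.00404 = $1,775.8224
Dunlea USD: $439,560 × 0.01368 = $6,013.1808
Water District: $439,560 × 0.0007 = $307.692
Total = $8,096.6952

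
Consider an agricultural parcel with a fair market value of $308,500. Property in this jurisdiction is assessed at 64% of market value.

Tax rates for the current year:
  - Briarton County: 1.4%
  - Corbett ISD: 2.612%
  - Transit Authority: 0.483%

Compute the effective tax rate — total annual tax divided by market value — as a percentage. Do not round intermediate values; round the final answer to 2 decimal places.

2.88%

Assessed value = $308,500 × 0.64 = $197,440
Briarton County: $197,440 × 0.014 = $2,764.16
Corbett ISD: $197,440 × 0.02612 = $5,157.1328
Transit Authority: $197,440 × 0.00483 = $953.6352
Total tax = $8,874.928
Effective rate = $8,874.928 ÷ $308,500 = 2.88% of market value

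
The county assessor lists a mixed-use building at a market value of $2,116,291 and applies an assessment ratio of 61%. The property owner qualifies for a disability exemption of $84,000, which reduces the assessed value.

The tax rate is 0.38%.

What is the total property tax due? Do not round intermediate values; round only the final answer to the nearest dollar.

Assessed value = $2,116,291 × 0.61 = $1,290,937.51
Taxable value = $1,290,937.51 − $84,000 = $1,206,937.51
Tax = $1,206,937.51 × 0.0038 = $4,586.362538

$4,586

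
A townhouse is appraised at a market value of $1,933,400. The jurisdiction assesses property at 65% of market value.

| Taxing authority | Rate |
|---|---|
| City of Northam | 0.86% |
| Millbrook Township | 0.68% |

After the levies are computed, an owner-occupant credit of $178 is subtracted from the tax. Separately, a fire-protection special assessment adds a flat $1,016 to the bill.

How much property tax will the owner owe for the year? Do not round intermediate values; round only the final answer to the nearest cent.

Assessed value = $1,933,400 × 0.65 = $1,256,710
City of Northam: $1,256,710 × 0.0086 = $10,807.706
Millbrook Township: $1,256,710 × 0.0068 = $8,545.628
Levies subtotal = $19,353.334
After credit = $19,353.334 − $178 = $19,175.334
Total = $19,175.334 + $1,016 = $20,191.334

$20,191.33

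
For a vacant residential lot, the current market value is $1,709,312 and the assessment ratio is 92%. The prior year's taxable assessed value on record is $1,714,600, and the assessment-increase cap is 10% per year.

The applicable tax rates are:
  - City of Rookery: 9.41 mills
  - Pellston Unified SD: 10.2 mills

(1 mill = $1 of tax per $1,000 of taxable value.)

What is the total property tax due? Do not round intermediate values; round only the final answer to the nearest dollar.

$30,838

Uncapped assessed value = $1,709,312 × 0.92 = $1,572,567.04
Cap limit = $1,714,600 × 1.1 = $1,886,060
Taxable assessed value = min($1,572,567.04, $1,886,060) = $1,572,567.04 (cap does not bind)
City of Rookery: $1,572,567.04 × 0.00941 = $14,797.8558464
Pellston Unified SD: $1,572,567.04 × 0.0102 = $16,040.183808
Total = $30,838.0396544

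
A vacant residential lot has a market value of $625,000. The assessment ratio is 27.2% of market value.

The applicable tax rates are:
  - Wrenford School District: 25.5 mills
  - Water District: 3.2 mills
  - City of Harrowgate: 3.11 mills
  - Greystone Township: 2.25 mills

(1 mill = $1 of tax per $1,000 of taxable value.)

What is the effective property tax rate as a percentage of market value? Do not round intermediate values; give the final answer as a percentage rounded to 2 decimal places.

0.93%

Assessed value = $625,000 × 0.272 = $170,000
Wrenford School District: $170,000 × 0.0255 = $4,335
Water District: $170,000 × 0.0032 = $544
City of Harrowgate: $170,000 × 0.00311 = $528.7
Greystone Township: $170,000 × 0.00225 = $382.5
Total tax = $5,790.2
Effective rate = $5,790.2 ÷ $625,000 = 0.93% of market value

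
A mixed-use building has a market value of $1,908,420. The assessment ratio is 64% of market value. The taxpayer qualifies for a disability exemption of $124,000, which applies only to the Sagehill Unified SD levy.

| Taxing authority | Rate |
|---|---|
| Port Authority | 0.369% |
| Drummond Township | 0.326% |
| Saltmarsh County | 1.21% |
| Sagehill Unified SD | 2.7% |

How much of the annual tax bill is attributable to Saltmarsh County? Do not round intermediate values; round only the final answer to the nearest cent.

Assessed value = $1,908,420 × 0.64 = $1,221,388.8
Saltmarsh County taxable value = $1,221,388.8 (exemption does not apply)
Saltmarsh County levy = $1,221,388.8 × 0.0121 = $14,778.80448

$14,778.80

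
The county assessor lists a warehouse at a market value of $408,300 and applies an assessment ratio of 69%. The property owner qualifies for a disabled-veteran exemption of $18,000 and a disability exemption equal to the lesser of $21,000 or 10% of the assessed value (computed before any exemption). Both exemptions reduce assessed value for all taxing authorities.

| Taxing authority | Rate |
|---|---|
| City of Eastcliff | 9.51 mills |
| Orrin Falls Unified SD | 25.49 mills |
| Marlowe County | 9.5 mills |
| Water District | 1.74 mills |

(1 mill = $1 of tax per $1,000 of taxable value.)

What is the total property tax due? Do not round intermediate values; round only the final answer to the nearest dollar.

$11,224

Assessed value = $408,300 × 0.69 = $281,727
Disability exemption = min($21,000, 10% × $281,727) = min($21,000, $28,172.7) = $21,000 (dollar cap binds)
Taxable value = $281,727 − $18,000 − $21,000 = $242,727
City of Eastcliff: $242,727 × 0.00951 = $2,308.33377
Orrin Falls Unified SD: $242,727 × 0.02549 = $6,187.11123
Marlowe County: $242,727 × 0.0095 = $2,305.9065
Water District: $242,727 × 0.00174 = $422.34498
Total = $11,223.69648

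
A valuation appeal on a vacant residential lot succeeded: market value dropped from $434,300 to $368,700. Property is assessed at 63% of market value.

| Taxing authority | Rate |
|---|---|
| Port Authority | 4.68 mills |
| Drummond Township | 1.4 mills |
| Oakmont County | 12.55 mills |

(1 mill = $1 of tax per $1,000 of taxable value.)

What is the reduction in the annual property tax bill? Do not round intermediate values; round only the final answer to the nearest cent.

Old assessed value = $434,300 × 0.63 = $273,609
New assessed value = $368,700 × 0.63 = $232,281
Combined rate = 0.00468 + 0.0014 + 0.01255 = 0.01863
Old tax = $273,609 × 0.01863 = $5,097.33567
New tax = $232,281 × 0.01863 = $4,327.39503
Reduction = $5,097.33567 − $4,327.39503 = $769.94064

$769.94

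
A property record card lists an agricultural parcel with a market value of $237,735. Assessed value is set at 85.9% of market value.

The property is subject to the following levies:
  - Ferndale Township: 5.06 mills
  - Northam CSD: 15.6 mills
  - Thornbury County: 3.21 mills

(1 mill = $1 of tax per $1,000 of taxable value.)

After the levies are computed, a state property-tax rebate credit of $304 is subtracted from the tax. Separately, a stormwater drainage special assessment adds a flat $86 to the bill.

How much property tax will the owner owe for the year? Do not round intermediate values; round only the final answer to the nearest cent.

Assessed value = $237,735 × 0.859 = $204,214.365
Ferndale Township: $204,214.365 × 0.00506 = $1,033.3246869
Northam CSD: $204,214.365 × 0.0156 = $3,185.744094
Thornbury County: $204,214.365 × 0.00321 = $655.52811165
Levies subtotal = $4,874.59689255
After credit = $4,874.59689255 − $304 = $4,570.59689255
Total = $4,570.59689255 + $86 = $4,656.59689255

$4,656.60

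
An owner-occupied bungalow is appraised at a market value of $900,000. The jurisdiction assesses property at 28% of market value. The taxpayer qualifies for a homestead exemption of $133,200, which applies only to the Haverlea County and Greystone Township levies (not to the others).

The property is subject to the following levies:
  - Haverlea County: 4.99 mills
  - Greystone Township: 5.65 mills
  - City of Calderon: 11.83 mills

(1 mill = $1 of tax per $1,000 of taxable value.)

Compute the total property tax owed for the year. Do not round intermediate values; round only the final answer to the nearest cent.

Assessed value = $900,000 × 0.28 = $252,000
Haverlea County: ($252,000 − $133,200) × 0.00499 = $118,800 × 0.00499 = $592.812
Greystone Township: ($252,000 − $133,200) × 0.00565 = $118,800 × 0.00565 = $671.22
City of Calderon: $252,000 × 0.01183 = $2,981.16
Total = $4,245.192

$4,245.19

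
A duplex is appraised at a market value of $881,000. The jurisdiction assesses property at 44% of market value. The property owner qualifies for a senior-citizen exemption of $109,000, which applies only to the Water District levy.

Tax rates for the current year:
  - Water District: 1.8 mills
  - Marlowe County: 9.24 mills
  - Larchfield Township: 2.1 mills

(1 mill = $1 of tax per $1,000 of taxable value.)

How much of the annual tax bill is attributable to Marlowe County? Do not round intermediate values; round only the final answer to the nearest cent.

Assessed value = $881,000 × 0.44 = $387,640
Marlowe County taxable value = $387,640 (exemption does not apply)
Marlowe County levy = $387,640 × 0.00924 = $3,581.7936

$3,581.79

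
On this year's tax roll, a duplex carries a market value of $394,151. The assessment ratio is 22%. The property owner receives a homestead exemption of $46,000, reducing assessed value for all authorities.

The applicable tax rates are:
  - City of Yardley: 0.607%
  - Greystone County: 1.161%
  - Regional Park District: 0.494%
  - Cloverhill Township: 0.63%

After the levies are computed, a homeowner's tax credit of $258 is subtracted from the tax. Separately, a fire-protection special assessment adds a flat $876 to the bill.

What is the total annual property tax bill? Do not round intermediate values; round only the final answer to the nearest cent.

$1,795.43

Assessed value = $394,151 × 0.22 = $86,713.22
Taxable value = $86,713.22 − $46,000 = $40,713.22
City of Yardley: $40,713.22 × 0.00607 = $247.1292454
Greystone County: $40,713.22 × 0.01161 = $472.6804842
Regional Park District: $40,713.22 × 0.00494 = $201.1233068
Cloverhill Township: $40,713.22 × 0.0063 = $256.493286
Levies subtotal = $1,177.4263224
After credit = $1,177.4263224 − $258 = $919.4263224
Total = $919.4263224 + $876 = $1,795.4263224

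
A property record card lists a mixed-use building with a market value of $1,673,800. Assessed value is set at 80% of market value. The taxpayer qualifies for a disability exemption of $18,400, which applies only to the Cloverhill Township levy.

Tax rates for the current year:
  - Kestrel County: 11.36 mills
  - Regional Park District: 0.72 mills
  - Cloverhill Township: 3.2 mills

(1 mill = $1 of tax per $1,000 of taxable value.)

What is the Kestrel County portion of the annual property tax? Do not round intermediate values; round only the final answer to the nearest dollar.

Assessed value = $1,673,800 × 0.8 = $1,339,040
Kestrel County taxable value = $1,339,040 (exemption does not apply)
Kestrel County levy = $1,339,040 × 0.01136 = $15,211.4944

$15,211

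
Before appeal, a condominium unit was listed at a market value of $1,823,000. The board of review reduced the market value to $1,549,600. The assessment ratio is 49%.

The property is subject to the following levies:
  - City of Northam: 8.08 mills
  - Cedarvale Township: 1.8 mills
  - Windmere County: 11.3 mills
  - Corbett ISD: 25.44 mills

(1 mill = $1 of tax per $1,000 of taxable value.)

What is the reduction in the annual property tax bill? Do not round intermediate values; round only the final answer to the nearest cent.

$6,245.49

Old assessed value = $1,823,000 × 0.49 = $893,270
New assessed value = $1,549,600 × 0.49 = $759,304
Combined rate = 0.00808 + 0.0018 + 0.0113 + 0.02544 = 0.04662
Old tax = $893,270 × 0.04662 = $41,644.2474
New tax = $759,304 × 0.04662 = $35,398.75248
Reduction = $41,644.2474 − $35,398.75248 = $6,245.49492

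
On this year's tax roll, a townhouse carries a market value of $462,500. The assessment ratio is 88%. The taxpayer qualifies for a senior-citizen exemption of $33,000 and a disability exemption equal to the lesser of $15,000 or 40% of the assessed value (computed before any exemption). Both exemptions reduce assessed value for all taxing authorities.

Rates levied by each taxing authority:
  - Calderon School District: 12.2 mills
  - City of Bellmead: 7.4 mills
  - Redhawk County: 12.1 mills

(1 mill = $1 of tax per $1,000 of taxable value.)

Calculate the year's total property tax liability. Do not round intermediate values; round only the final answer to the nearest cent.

Assessed value = $462,500 × 0.88 = $407,000
Disability exemption = min($15,000, 40% × $407,000) = min($15,000, $162,800) = $15,000 (dollar cap binds)
Taxable value = $407,000 − $33,000 − $15,000 = $359,000
Calderon School District: $359,000 × 0.0122 = $4,379.8
City of Bellmead: $359,000 × 0.0074 = $2,656.6
Redhawk County: $359,000 × 0.0121 = $4,343.9
Total = $11,380.3

$11,380.30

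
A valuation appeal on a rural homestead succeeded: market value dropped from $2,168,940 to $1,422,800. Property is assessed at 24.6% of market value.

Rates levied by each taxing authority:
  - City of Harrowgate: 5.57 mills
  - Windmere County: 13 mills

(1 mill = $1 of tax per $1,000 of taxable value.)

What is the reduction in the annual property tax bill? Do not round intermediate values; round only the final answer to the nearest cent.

$3,408.53

Old assessed value = $2,168,940 × 0.246 = $533,559.24
New assessed value = $1,422,800 × 0.246 = $350,008.8
Combined rate = 0.00557 + 0.013 = 0.01857
Old tax = $533,559.24 × 0.01857 = $9,908.1950868
New tax = $350,008.8 × 0.01857 = $6,499.663416
Reduction = $9,908.1950868 − $6,499.663416 = $3,408.5316708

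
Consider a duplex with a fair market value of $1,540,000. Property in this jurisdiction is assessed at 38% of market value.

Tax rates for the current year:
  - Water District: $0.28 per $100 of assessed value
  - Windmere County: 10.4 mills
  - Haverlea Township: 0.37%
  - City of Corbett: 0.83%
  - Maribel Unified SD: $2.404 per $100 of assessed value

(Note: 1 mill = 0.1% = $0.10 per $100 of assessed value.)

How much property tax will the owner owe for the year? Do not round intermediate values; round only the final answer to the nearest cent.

Assessed value = $1,540,000 × 0.38 = $585,200
Water District: $585,200 × 0.0028 = $1,638.56
Windmere County: $585,200 × 0.0104 = $6,086.08
Haverlea Township: $585,200 × 0.0037 = $2,165.24
City of Corbett: $585,200 × 0.0083 = $4,857.16
Maribel Unified SD: $585,200 × 0.02404 = $14,068.208
Total = $28,815.248

$28,815.25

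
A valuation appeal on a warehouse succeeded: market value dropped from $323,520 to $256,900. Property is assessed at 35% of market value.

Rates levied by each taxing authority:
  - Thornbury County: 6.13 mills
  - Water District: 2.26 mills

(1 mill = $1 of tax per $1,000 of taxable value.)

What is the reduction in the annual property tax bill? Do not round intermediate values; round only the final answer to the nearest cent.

Old assessed value = $323,520 × 0.35 = $113,232
New assessed value = $256,900 × 0.35 = $89,915
Combined rate = 0.00613 + 0.00226 = 0.00839
Old tax = $113,232 × 0.00839 = $950.01648
New tax = $89,915 × 0.00839 = $754.38685
Reduction = $950.01648 − $754.38685 = $195.62963

$195.63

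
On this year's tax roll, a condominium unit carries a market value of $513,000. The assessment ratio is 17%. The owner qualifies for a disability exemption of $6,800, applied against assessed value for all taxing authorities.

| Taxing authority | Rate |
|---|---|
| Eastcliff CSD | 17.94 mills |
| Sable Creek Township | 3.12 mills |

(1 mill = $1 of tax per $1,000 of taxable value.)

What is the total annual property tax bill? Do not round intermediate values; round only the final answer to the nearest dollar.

Assessed value = $513,000 × 0.17 = $87,210
Taxable value = $87,210 − $6,800 = $80,410
Eastcliff CSD: $80,410 × 0.01794 = $1,442.5554
Sable Creek Township: $80,410 × 0.00312 = $250.8792
Total = $1,442.5554 + $250.8792 = $1,693.4346

$1,693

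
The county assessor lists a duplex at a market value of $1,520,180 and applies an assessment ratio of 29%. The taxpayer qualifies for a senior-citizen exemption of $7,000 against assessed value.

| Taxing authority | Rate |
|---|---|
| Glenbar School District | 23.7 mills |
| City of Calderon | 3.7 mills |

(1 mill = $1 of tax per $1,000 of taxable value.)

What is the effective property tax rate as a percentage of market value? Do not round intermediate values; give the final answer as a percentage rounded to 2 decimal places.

0.78%

Assessed value = $1,520,180 × 0.29 = $440,852.2
Taxable value = $440,852.2 − $7,000 = $433,852.2
Glenbar School District: $433,852.2 × 0.0237 = $10,282.29714
City of Calderon: $433,852.2 × 0.0037 = $1,605.25314
Total tax = $11,887.55028
Effective rate = $11,887.55028 ÷ $1,520,180 = 0.78% of market value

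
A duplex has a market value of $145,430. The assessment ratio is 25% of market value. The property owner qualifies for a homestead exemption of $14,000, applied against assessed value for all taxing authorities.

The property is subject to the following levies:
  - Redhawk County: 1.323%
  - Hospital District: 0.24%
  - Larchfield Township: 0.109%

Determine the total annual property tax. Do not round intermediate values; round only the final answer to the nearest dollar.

Assessed value = $145,430 × 0.25 = $36,357.5
Taxable value = $36,357.5 − $14,000 = $22,357.5
Redhawk County: $22,357.5 × 0.01323 = $295.789725
Hospital District: $22,357.5 × 0.0024 = $53.658
Larchfield Township: $22,357.5 × 0.00109 = $24.369675
Total = $295.789725 + $53.658 + $24.369675 = $373.8174

$374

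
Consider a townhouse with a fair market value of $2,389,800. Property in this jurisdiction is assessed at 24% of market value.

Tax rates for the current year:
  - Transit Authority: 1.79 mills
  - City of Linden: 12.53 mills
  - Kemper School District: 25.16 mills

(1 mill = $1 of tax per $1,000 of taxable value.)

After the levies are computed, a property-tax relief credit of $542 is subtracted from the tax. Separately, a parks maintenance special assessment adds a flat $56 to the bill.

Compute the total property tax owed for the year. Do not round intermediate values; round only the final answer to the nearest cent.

Assessed value = $2,389,800 × 0.24 = $573,552
Transit Authority: $573,552 × 0.00179 = $1,026.65808
City of Linden: $573,552 × 0.01253 = $7,186.60656
Kemper School District: $573,552 × 0.02516 = $14,430.56832
Levies subtotal = $22,643.83296
After credit = $22,643.83296 − $542 = $22,101.83296
Total = $22,101.83296 + $56 = $22,157.83296

$22,157.83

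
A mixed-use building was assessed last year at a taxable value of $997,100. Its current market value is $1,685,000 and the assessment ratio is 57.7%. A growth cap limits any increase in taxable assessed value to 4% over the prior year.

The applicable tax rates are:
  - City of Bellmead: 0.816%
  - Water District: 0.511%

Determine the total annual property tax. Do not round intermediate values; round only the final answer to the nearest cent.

$12,901.69

Uncapped assessed value = $1,685,000 × 0.577 = $972,245
Cap limit = $997,100 × 1.04 = $1,036,984
Taxable assessed value = min($972,245, $1,036,984) = $972,245 (cap does not bind)
City of Bellmead: $972,245 × 0.00816 = $7,933.5192
Water District: $972,245 × 0.00511 = $4,968.17195
Total = $12,901.69115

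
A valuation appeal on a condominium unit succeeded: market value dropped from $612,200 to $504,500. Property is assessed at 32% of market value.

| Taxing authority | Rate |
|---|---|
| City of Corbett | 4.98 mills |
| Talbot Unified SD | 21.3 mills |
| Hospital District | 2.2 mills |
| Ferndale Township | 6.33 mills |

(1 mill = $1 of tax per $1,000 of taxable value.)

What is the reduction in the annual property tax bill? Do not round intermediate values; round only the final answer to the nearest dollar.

$1,200

Old assessed value = $612,200 × 0.32 = $195,904
New assessed value = $504,500 × 0.32 = $161,440
Combined rate = 0.00498 + 0.0213 + 0.0022 + 0.00633 = 0.03481
Old tax = $195,904 × 0.03481 = $6,819.41824
New tax = $161,440 × 0.03481 = $5,619.7264
Reduction = $6,819.41824 − $5,619.7264 = $1,199.69184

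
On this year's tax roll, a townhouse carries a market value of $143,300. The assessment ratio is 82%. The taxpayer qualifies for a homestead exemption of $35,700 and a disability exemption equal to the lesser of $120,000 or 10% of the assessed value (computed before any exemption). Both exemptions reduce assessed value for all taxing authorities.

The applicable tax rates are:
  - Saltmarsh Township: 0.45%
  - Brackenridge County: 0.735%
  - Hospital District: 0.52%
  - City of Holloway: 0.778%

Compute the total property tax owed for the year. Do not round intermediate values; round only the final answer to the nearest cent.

Assessed value = $143,300 × 0.82 = $117,506
Disability exemption = min($120,000, 10% × $117,506) = min($120,000, $11,750.6) = $11,750.6 (percentage binds)
Taxable value = $117,506 − $35,700 − $11,750.6 = $70,055.4
Saltmarsh Township: $70,055.4 × 0.0045 = $315.2493
Brackenridge County: $70,055.4 × 0.00735 = $514.90719
Hospital District: $70,055.4 × 0.0052 = $364.28808
City of Holloway: $70,055.4 × 0.00778 = $545.031012
Total = $1,739.475582

$1,739.48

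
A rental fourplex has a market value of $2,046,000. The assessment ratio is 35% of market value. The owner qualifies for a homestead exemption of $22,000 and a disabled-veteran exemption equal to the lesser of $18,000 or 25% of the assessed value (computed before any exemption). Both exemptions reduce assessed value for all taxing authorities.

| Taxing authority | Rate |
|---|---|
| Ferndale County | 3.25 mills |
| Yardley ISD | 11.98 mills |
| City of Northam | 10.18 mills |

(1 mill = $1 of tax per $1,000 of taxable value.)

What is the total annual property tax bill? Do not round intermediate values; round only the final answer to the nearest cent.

Assessed value = $2,046,000 × 0.35 = $716,100
Disabled-veteran exemption = min($18,000, 25% × $716,100) = min($18,000, $179,025) = $18,000 (dollar cap binds)
Taxable value = $716,100 − $22,000 − $18,000 = $676,100
Ferndale County: $676,100 × 0.00325 = $2,197.325
Yardley ISD: $676,100 × 0.01198 = $8,099.678
City of Northam: $676,100 × 0.01018 = $6,882.698
Total = $17,179.701

$17,179.70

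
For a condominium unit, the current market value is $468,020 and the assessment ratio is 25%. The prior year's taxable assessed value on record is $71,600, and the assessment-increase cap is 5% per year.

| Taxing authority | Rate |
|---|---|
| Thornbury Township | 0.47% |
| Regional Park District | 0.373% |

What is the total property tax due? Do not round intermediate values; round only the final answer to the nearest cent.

Uncapped assessed value = $468,020 × 0.25 = $117,005
Cap limit = $71,600 × 1.05 = $75,180
Taxable assessed value = min($117,005, $75,180) = $75,180 (cap binds)
Thornbury Township: $75,180 × 0.0047 = $353.346
Regional Park District: $75,180 × 0.00373 = $280.4214
Total = $633.7674

$633.77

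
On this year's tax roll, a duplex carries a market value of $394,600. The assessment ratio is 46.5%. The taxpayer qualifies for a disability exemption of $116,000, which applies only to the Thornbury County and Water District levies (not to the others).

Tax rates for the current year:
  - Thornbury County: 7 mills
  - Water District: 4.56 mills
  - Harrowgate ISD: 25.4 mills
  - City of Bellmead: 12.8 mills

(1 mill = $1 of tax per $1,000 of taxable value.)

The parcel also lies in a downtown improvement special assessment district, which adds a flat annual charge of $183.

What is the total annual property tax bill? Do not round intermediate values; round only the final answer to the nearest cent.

Assessed value = $394,600 × 0.465 = $183,489
Thornbury County: ($183,489 − $116,000) × 0.007 = $67,489 × 0.007 = $472.423
Water District: ($183,489 − $116,000) × 0.00456 = $67,489 × 0.00456 = $307.74984
Harrowgate ISD: $183,489 × 0.0254 = $4,660.6206
City of Bellmead: $183,489 × 0.0128 = $2,348.6592
Levies subtotal = $7,789.45264
Total = $7,789.45264 + $183 = $7,972.45264

$7,972.45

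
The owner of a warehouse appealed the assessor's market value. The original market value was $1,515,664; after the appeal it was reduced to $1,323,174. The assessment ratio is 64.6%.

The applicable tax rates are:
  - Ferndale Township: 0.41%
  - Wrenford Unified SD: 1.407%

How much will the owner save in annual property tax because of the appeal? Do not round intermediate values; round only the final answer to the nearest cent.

$2,259.41

Old assessed value = $1,515,664 × 0.646 = $979,118.944
New assessed value = $1,323,174 × 0.646 = $854,770.404
Combined rate = 0.0041 + 0.01407 = 0.01817
Old tax = $979,118.944 × 0.01817 = $17,790.59121248
New tax = $854,770.404 × 0.01817 = $15,531.17824068
Reduction = $17,790.59121248 − $15,531.17824068 = $2,259.4129718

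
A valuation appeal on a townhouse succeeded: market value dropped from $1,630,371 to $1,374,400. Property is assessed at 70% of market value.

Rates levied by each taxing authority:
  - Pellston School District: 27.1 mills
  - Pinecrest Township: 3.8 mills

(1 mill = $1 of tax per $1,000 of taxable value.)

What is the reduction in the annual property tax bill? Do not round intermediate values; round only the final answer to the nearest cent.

$5,536.65

Old assessed value = $1,630,371 × 0.7 = $1,141,259.7
New assessed value = $1,374,400 × 0.7 = $962,080
Combined rate = 0.0271 + 0.0038 = 0.0309
Old tax = $1,141,259.7 × 0.0309 = $35,264.92473
New tax = $962,080 × 0.0309 = $29,728.272
Reduction = $35,264.92473 − $29,728.272 = $5,536.65273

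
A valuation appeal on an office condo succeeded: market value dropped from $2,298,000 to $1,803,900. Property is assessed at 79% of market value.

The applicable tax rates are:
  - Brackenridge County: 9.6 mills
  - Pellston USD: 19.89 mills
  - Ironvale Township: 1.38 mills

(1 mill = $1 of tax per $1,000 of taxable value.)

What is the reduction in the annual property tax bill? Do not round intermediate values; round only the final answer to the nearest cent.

Old assessed value = $2,298,000 × 0.79 = $1,815,420
New assessed value = $1,803,900 × 0.79 = $1,425,081
Combined rate = 0.0096 + 0.01989 + 0.00138 = 0.03087
Old tax = $1,815,420 × 0.03087 = $56,042.0154
New tax = $1,425,081 × 0.03087 = $43,992.25047
Reduction = $56,042.0154 − $43,992.25047 = $12,049.76493

$12,049.76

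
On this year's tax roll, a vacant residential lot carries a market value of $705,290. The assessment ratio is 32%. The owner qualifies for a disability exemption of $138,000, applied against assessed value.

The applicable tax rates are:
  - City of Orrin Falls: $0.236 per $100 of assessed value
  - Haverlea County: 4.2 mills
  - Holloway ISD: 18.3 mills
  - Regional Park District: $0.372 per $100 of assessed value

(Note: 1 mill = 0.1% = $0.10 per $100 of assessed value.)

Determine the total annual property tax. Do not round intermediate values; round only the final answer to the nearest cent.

$2,506.26

Assessed value = $705,290 × 0.32 = $225,692.8
Taxable value = $225,692.8 − $138,000 = $87,692.8
City of Orrin Falls: $87,692.8 × 0.00236 = $206.955008
Haverlea County: $87,692.8 × 0.0042 = $368.30976
Holloway ISD: $87,692.8 × 0.0183 = $1,604.77824
Regional Park District: $87,692.8 × 0.00372 = $326.217216
Total = $2,506.260224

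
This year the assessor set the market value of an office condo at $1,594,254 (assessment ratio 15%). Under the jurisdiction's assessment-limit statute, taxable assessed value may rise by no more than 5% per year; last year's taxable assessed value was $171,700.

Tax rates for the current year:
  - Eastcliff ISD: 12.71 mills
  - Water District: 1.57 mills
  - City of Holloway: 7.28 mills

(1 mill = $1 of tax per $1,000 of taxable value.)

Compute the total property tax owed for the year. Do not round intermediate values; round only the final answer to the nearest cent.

Uncapped assessed value = $1,594,254 × 0.15 = $239,138.1
Cap limit = $171,700 × 1.05 = $180,285
Taxable assessed value = min($239,138.1, $180,285) = $180,285 (cap binds)
Eastcliff ISD: $180,285 × 0.01271 = $2,291.42235
Water District: $180,285 × 0.00157 = $283.04745
City of Holloway: $180,285 × 0.00728 = $1,312.4748
Total = $3,886.9446

$3,886.94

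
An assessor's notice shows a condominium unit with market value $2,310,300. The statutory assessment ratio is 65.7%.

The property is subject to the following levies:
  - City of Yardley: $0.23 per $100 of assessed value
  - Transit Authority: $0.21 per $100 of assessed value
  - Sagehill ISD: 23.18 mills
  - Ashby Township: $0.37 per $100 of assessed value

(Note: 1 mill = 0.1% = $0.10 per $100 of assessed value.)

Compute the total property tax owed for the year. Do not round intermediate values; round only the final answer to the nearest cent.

$47,478.88

Assessed value = $2,310,300 × 0.657 = $1,517,867.1
City of Yardley: $1,517,867.1 × 0.0023 = $3,491.09433
Transit Authority: $1,517,867.1 × 0.0021 = $3,187.52091
Sagehill ISD: $1,517,867.1 × 0.02318 = $35,184.159378
Ashby Township: $1,517,867.1 × 0.0037 = $5,616.10827
Total = $47,478.882888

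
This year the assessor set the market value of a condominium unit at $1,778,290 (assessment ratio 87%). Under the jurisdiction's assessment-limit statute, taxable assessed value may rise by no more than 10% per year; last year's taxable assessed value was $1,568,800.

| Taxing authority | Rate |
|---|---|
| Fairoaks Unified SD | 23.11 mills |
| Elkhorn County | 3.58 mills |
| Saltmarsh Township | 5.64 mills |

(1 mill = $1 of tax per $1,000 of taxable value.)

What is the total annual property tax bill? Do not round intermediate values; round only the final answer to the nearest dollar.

Uncapped assessed value = $1,778,290 × 0.87 = $1,547,112.3
Cap limit = $1,568,800 × 1.1 = $1,725,680
Taxable assessed value = min($1,547,112.3, $1,725,680) = $1,547,112.3 (cap does not bind)
Fairoaks Unified SD: $1,547,112.3 × 0.02311 = $35,753.765253
Elkhorn County: $1,547,112.3 × 0.00358 = $5,538.662034
Saltmarsh Township: $1,547,112.3 × 0.00564 = $8,725.713372
Total = $50,018.140659

$50,018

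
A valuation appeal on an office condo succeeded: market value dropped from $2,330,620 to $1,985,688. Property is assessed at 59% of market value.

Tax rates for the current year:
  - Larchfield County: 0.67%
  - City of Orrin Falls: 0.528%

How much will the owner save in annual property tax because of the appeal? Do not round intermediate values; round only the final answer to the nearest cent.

Old assessed value = $2,330,620 × 0.59 = $1,375,065.8
New assessed value = $1,985,688 × 0.59 = $1,171,555.92
Combined rate = 0.0067 + 0.00528 = 0.01198
Old tax = $1,375,065.8 × 0.01198 = $16,473.288284
New tax = $1,171,555.92 × 0.01198 = $14,035.2399216
Reduction = $16,473.288284 − $14,035.2399216 = $2,438.0483624

$2,438.05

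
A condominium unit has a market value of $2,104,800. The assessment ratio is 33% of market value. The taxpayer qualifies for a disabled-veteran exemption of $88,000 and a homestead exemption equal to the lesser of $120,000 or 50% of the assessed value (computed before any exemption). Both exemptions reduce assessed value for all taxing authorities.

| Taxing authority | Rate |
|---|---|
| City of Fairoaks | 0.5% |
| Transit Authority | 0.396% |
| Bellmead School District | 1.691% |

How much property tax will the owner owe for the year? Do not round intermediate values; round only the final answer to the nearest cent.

Assessed value = $2,104,800 × 0.33 = $694,584
Homestead exemption = min($120,000, 50% × $694,584) = min($120,000, $347,292) = $120,000 (dollar cap binds)
Taxable value = $694,584 − $88,000 − $120,000 = $486,584
City of Fairoaks: $486,584 × 0.005 = $2,432.92
Transit Authority: $486,584 × 0.00396 = $1,926.87264
Bellmead School District: $486,584 × 0.01691 = $8,228.13544
Total = $12,587.92808

$12,587.93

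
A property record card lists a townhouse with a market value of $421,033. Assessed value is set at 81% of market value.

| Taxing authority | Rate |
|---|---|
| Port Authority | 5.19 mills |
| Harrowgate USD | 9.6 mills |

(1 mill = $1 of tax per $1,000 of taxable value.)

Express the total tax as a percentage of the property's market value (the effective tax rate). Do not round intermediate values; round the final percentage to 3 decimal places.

Assessed value = $421,033 × 0.81 = $341,036.73
Port Authority: $341,036.73 × 0.00519 = $1,769.9806287
Harrowgate USD: $341,036.73 × 0.0096 = $3,273.952608
Total tax = $5,043.9332367
Effective rate = $5,043.9332367 ÷ $421,033 = 1.198% of market value

1.198%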